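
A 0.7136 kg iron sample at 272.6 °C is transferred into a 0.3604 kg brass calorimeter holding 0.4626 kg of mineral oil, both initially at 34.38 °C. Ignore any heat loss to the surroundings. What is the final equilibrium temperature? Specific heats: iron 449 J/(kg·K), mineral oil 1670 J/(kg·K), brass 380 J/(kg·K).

T_f ≈ 96.4 °C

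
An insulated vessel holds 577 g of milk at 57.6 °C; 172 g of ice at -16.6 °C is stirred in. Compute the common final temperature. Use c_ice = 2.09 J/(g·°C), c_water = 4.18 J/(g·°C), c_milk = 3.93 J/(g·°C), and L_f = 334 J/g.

T_f ≈ 22.5 °C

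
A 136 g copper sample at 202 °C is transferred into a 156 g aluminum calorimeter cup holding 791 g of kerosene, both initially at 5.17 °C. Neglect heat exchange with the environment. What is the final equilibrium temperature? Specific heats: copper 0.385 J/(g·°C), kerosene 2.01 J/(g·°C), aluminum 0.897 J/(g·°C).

T_f ≈ 11.0 °C

Conservation of energy gives ΣQ = 0:
136*0.385*(T − 202) + 791*2.01*(T − 5.17) + 156*0.897*(T − 5.17) = 0
(52.36 + 1589.9 + 139.93) T = 52.36*202 + 1589.9*5.17 + 139.93*5.17
T = 19520 / 1782.2 = 11 °C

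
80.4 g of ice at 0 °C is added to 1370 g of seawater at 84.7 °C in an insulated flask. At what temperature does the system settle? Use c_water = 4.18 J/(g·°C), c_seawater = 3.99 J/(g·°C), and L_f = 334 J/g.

T_f ≈ 75.2 °C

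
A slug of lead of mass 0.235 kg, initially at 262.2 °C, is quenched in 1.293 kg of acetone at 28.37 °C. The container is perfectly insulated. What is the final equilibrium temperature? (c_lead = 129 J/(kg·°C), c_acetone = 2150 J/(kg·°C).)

T_f ≈ 30.9 °C

T_f is the heat-capacity-weighted average of the initial temperatures:
T_f = (30.31*262.2 + 2779.9*28.37) / (30.31 + 2779.9)
    = 86816 / 2810.3 ≈ 30.89 °C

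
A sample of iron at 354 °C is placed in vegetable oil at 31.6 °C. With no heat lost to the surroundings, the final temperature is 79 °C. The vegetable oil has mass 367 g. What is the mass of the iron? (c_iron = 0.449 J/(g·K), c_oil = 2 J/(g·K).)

|Q_iron| = |Q_oil|:
m×0.449×(354 − 79) = 367×2×(79 − 31.6)
123.48 m = 34792  ⇒  m ≈ 281.8 g

m ≈ 282 g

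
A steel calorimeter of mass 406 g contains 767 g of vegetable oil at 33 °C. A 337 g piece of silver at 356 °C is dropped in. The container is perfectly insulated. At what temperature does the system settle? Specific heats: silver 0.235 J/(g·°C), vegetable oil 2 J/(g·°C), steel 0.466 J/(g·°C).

T_f ≈ 47.2 °C

Let T be the final temperature. ΣQ_i = 0:
337×0.235×(T − 356) + 767×2×(T − 33) + 406×0.466×(T − 33) = 0
(79.19 + 1534 + 189.2) T = 79.19×356 + 1534×33 + 189.2×33
T ≈ 47.19 °C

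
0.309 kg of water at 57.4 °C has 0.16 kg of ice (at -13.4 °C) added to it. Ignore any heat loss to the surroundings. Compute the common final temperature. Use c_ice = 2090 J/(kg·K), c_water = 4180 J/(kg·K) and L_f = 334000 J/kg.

Setting the total heat transfer to zero:
ice -13.4→0 °C: 0.16×2090×13.4 = 4481; latent heat to melt: 0.16×334000 = 53440; warm the meltwater: 668.8 T; water cools: 0.309×4180×(T − 57.4) = 1291.6(T − 57.4)
1960.4 T = 74139 − 57921 = 16218
T ≈ 8.27 °C — above 0 °C, consistent with complete melting.

T_f ≈ 8.3 °C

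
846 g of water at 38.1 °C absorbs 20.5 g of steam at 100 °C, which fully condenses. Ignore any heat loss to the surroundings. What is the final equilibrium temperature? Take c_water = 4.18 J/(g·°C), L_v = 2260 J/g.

T_f ≈ 52.4 °C

Energy conservation, ΣQ = 0:
steam→water at 100 °C releases m L_v = 20.5·2260 = 46330; condensate cools 100→T: 20.5·4.18·(T − 100) = 85.69(T − 100); original water: 3536.3(T − 38.1)
3622 T = 46330 + 8569 + 134732 = 189631
T ≈ 52.36 °C — below 100 °C, confirming all the steam condensed.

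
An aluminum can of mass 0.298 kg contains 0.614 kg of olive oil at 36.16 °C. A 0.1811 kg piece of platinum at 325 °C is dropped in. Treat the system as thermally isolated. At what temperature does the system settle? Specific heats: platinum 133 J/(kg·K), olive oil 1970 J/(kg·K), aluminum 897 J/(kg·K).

Setting the total heat transfer to zero:
0.1811·133·(T − 325) + 0.614·1970·(T − 36.16) + 0.298·897·(T − 36.16) = 0
24.09(T − 325) + 1209.6(T − 36.16) + 267.31(T − 36.16) = 0
1501 T = 61232
T = 61232 / 1501 = 40.8 °C

T_f ≈ 40.8 °C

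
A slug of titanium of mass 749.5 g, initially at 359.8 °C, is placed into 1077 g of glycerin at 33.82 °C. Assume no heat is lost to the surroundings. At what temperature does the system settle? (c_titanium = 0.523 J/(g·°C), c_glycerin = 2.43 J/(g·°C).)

Heat lost by the titanium equals heat gained by the glycerin:
749.5×0.523×(359.8 − T) = 1077×2.43×(T − 33.82)
391.99(359.8 − T) = 2617.1(T − 33.82)
3009.1 T = 229548  ⇒  T ≈ 76.28 °C

T_f ≈ 76.3 °C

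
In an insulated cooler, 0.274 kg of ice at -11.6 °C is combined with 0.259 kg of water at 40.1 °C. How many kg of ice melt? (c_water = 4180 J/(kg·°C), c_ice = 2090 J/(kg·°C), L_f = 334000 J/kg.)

m_melted ≈ 0.11 kg

Cooling the water to 0 °C releases 0.259·4180·40.1 = 43413 J.
Warming the ice to 0 °C takes 0.274·2090·11.6 = 6642.9 J, leaving 36770 J for melting.
Melting all 0.274 kg of ice would need 0.274·334000 = 91516 J.
36770 J < 91516 J, so only part of the ice melts and the system sits at 0 °C.
m_melted·334000 = 36770  ⇒  m_melted ≈ 0.1101 kg.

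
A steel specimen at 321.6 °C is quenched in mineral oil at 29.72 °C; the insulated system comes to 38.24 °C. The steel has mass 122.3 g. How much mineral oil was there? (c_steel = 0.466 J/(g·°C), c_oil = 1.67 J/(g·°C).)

Heat lost by the steel = heat gained by the oil:
122.3·0.466·(321.6 − 38.24) = m·1.67·(38.24 − 29.72)
14.23 m = 16149  ⇒  m ≈ 1135 g

m ≈ 1130 g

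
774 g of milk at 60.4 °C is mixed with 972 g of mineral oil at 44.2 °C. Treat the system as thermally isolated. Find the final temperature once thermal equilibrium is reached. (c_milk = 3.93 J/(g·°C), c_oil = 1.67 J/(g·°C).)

T_f ≈ 54.8 °C

T_f is the heat-capacity-weighted average of the initial temperatures:
T_f = (3041.8×60.4 + 1623.2×44.2) / (3041.8 + 1623.2)
    = 255473 / 4665.1 ≈ 54.76 °C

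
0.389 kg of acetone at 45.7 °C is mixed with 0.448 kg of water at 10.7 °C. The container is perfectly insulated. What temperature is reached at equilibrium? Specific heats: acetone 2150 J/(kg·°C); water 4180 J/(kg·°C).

T_f ≈ 21.5 °C

Taking heat into each body as positive, Σ m c ΔT = 0:
0.389×2150×(T − 45.7) + 0.448×4180×(T − 10.7) = 0
836.35(T − 45.7) + 1872.6(T − 10.7) = 0
2709 T = 58258
T = 58258 / 2709 = 21.5 °C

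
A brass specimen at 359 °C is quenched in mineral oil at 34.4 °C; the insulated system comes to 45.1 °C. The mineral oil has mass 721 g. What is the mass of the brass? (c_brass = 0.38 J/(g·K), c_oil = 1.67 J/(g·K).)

Taking heat into each body as positive, Σ m c ΔT = 0:
m×0.38×(45.1 − 359) + 721×1.67×(45.1 − 34.4) = 0
-119.28 m = -12884
m = -12884/-119.28 ≈ 108 g

m ≈ 108 g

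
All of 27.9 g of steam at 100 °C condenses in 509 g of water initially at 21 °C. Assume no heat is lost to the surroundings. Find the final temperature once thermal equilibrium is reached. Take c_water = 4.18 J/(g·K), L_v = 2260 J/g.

Energy conservation, ΣQ = 0:
condense steam: −27.9·2260 = −63054
  condensate cools 100→T: 27.9·4.18·(T − 100) = 116.62(T − 100)
  water warms: 509·4.18·(T − 21) = 2127.6(T − 21)
2244.2 T = 63054 + 11662 + 44680 = 119396
T ≈ 53.20 °C, under the boiling point, so the assumption holds.

T_f ≈ 53.2 °C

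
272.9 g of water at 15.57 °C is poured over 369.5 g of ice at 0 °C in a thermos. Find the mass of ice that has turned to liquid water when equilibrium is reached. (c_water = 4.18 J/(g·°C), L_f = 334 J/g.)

Heat available from the water dropping to 0 °C: 272.9×4.18×15.57 = 17761 J.
To melt every bit of ice: 369.5×334 = 123413 J.
That's not enough to melt it all — equilibrium is at 0 °C with ice remaining.
Mass melted = 17761/334 ≈ 53.18 g.

m_melted ≈ 53.2 g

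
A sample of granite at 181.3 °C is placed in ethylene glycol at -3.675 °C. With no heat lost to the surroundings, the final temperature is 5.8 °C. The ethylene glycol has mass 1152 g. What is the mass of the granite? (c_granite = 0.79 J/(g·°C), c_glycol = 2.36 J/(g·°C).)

m ≈ 186 g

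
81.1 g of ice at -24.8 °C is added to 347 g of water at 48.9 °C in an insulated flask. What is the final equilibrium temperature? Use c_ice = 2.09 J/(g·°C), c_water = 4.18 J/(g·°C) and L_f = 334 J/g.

T_f ≈ 22.2 °C

Taking heat into each body as positive, Σ m c ΔT = 0:
warm ice to 0 °C: 81.1×2.09×(0 − (-24.8)) = 4203.6
  melt ice: 81.1×334 = 27087
  warm the meltwater: 339 T
  water cools: 347×4.18×(T − 48.9) = 1450.5(T − 48.9)
1789.5 T = 70927 − 31291 = 39637
T ≈ 22.15 °C (positive, so assuming full melt was valid).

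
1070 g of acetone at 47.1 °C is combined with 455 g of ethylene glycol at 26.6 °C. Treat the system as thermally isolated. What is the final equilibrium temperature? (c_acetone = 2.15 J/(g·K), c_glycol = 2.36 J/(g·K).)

T_f ≈ 40.6 °C

|Q_acetone| = |Q_glycol|:
1070·2.15·(47.1 − T) = 455·2.36·(T − 26.6)
2300.5(47.1 − T) = 1073.8(T − 26.6)
3374.3 T = 136917  ⇒  T ≈ 40.58 °C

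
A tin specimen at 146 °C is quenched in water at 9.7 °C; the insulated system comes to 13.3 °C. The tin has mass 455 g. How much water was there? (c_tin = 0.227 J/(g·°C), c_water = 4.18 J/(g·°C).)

Taking heat into each body as positive, Σ m c ΔT = 0:
455×0.227×(13.3 − 146) + m×4.18×(13.3 − 9.7) = 0
15.05 m = 13706
m = 13706/15.05 ≈ 910.8 g

m ≈ 911 g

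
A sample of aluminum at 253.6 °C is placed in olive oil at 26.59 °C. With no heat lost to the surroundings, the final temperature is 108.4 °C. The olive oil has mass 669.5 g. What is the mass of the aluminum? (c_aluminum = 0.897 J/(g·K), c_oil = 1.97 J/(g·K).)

m ≈ 828 g

Heat lost by the aluminum = heat gained by the oil:
m×0.897×(253.6 − 108.4) = 669.5×1.97×(108.4 − 26.59)
130.24 m = 107900  ⇒  m ≈ 828.4 g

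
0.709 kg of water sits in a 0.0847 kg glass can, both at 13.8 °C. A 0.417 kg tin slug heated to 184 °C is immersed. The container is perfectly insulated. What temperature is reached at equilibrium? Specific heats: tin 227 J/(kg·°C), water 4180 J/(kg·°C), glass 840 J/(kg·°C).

T_f ≈ 18.9 °C

Heat gained plus heat lost sum to zero:
0.417·227·(T − 184) + 0.709·4180·(T − 13.8) + 0.0847·840·(T − 13.8) = 0
(94.66 + 2963.6 + 71.15) T = 94.66·184 + 2963.6·13.8 + 71.15·13.8
T ≈ 18.95 °C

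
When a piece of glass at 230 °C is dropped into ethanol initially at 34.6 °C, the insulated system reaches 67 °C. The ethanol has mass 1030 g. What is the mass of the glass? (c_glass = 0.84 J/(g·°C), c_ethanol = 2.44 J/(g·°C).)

Heat lost by the glass = heat gained by the ethanol:
m×0.84×(230 − 67) = 1030×2.44×(67 − 34.6)
136.92 m = 81428  ⇒  m ≈ 594.7 g

m ≈ 595 g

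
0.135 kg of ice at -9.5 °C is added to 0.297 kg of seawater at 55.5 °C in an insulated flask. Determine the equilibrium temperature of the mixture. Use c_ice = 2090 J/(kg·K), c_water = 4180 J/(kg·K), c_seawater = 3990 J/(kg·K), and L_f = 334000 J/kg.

Sum of m c ΔT and latent-heat terms is zero:
ice -9.5→0 °C: 0.135×2090×9.5 = 2680.4
  latent heat to melt: 0.135×334000 = 45090
  meltwater 0→T: 0.135×4180×T = 564.3 T
  seawater: 1185(T − 55.5)
1749.3 T = 65769 − 47770 = 17999
T ≈ 10.29 °C. Since T > 0 °C, the all-ice-melts assumption holds.

T_f ≈ 10.3 °C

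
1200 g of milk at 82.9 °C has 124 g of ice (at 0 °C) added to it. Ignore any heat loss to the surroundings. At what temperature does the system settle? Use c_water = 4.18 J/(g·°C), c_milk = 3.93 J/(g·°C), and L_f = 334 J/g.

T_f ≈ 66.8 °C

Conservation of energy gives ΣQ = 0:
melt ice: 124×334 = 41416; meltwater 0→T: 124×4.18×T = 518.32 T; milk cools: 1200×3.93×(T − 82.9) = 4716(T − 82.9)
5234.3 T = 390956 − 41416 = 349540
T ≈ 66.78 °C (positive, so assuming full melt was valid).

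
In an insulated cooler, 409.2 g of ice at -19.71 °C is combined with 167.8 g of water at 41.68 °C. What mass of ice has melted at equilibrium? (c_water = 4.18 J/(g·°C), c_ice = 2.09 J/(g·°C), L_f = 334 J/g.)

m_melted ≈ 37.1 g

Water can give up m c ΔT = 167.8×4.18×41.68 = 29235 J before reaching 0 °C.
Of that, 409.2×2.09×19.71 = 16857 J goes to bring the ice to 0 °C, leaving 12378 J.
To melt every bit of ice: 409.2×334 = 136673 J.
Since 12378 < 136673 J, not all the ice melts; equilibrium is at 0 °C.
Mass melted = 12378/334 ≈ 37.06 g.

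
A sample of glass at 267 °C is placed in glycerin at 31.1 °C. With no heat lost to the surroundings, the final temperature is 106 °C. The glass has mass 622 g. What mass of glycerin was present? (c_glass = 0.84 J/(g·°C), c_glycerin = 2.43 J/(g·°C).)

m ≈ 462 g

|Q_glass| = |Q_glycerin|:
622×0.84×(267 − 106) = m×2.43×(106 − 31.1)
182.01 m = 84119  ⇒  m ≈ 462.2 g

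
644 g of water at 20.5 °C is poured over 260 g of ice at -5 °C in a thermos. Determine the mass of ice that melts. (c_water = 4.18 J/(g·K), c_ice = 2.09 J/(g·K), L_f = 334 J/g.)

m_melted ≈ 157 g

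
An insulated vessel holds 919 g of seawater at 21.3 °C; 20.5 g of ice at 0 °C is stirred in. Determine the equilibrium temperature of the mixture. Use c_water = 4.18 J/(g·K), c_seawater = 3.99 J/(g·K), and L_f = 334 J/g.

Conservation of energy gives ΣQ = 0:
fusion: m_ice L_f = 20.5·334 = 6847
  meltwater 0→T: 20.5·4.18·T = 85.69 T
  seawater cools: 919·3.99·(T − 21.3) = 3666.8(T − 21.3)
3752.5 T = 78103 − 6847 = 71256
T ≈ 18.99 °C — above 0 °C, consistent with complete melting.

T_f ≈ 19.0 °C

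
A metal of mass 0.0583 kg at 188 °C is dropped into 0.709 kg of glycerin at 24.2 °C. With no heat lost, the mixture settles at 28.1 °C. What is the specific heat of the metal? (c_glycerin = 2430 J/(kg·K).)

m_s c (T_s − T_f) = m_glycerin c_glycerin (T_f − T_0):
0.0583×c×(188 − 28.1) = 0.709×2430×(28.1 − 24.2)
9.322 c = 6719.2  ⇒  c ≈ 720.8 J/(kg·K)

c ≈ 721 J/(kg·K)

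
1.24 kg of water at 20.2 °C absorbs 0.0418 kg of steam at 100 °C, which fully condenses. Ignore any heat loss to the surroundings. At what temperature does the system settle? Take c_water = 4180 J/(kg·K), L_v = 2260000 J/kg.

T_f ≈ 40.4 °C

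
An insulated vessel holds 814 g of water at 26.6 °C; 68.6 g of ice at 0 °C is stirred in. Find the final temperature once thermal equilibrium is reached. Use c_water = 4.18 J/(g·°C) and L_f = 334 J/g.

Energy conservation, ΣQ = 0:
fusion: m_ice L_f = 68.6×334 = 22912
  warm the meltwater: 286.75 T
  water cools: 814×4.18×(T − 26.6) = 3402.5(T − 26.6)
3689.3 T = 90507 − 22912 = 67595
T ≈ 18.32 °C. Since T > 0 °C, the all-ice-melts assumption holds.

T_f ≈ 18.3 °C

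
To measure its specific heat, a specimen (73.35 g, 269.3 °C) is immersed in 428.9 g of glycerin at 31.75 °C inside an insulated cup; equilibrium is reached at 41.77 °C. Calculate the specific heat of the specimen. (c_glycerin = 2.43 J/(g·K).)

c ≈ 0.626 J/(g·K)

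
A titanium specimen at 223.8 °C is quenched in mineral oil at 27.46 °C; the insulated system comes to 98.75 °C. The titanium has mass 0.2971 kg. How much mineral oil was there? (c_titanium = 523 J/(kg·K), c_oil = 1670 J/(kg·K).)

m ≈ 0.163 kg

|Q_titanium| = |Q_oil|:
0.2971×523×(223.8 − 98.75) = m×1670×(98.75 − 27.46)
119054 m = 19431  ⇒  m ≈ 0.1632 kg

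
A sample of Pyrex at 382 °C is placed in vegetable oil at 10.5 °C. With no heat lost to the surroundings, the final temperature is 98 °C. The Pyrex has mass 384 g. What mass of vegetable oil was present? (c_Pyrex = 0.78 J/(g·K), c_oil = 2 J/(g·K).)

m ≈ 486 g

|Q_Pyrex| = |Q_oil|:
384×0.78×(382 − 98) = m×2×(98 − 10.5)
175 m = 85064  ⇒  m ≈ 486.1 g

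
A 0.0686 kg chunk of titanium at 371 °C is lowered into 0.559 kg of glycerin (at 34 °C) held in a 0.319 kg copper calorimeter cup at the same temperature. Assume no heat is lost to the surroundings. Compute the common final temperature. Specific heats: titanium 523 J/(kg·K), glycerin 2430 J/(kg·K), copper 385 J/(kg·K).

T_f ≈ 42.0 °C

Energy conservation, ΣQ = 0:
0.0686×523×(T − 371) + 0.559×2430×(T − 34) + 0.319×385×(T − 34) = 0
1517.1 T = 63671
T = 63671 / 1517.1 = 42 °C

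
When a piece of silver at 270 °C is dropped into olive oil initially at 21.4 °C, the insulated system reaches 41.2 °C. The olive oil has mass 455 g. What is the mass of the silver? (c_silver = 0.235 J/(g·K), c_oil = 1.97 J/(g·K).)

m ≈ 330 g

Heat gained plus heat lost sum to zero:
m×0.235×(41.2 − 270) + 455×1.97×(41.2 − 21.4) = 0
-53.77 m = -17748
m = -17748/-53.77 ≈ 330.1 g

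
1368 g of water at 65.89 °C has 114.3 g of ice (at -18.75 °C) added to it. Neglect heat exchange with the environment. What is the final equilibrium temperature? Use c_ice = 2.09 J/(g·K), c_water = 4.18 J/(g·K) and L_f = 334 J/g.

Net heat exchanged in the isolated system is zero:
warm ice to 0 °C: 114.3×2.09×(0 − (-18.75)) = 4479.1; melt ice: 114.3×334 = 38176; warm the meltwater: 477.77 T; water cools: 1368×4.18×(T − 65.89) = 5718.2(T − 65.89)
6196 T = 376775 − 42655 = 334120
T ≈ 53.92 °C — above 0 °C, consistent with complete melting.

T_f ≈ 53.9 °C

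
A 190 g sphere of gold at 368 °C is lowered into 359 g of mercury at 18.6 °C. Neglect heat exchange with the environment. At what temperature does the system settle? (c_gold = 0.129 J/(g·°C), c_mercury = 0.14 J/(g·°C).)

Net heat exchanged in the isolated system is zero:
190×0.129×(T − 368) + 359×0.14×(T − 18.6) = 0
24.51(T − 368) + 50.26(T − 18.6) = 0
(24.51 + 50.26) T = 24.51×368 + 50.26×18.6
T = 9954.5/74.77 ≈ 133.14 °C

T_f ≈ 133.1 °C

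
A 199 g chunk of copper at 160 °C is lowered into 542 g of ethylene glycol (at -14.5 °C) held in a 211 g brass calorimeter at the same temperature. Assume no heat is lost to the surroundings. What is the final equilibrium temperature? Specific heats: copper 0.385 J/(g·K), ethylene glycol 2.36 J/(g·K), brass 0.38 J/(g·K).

Setting the total heat transfer to zero:
199*0.385*(T − 160) + 542*2.36*(T − (-14.5)) + 211*0.38*(T − (-14.5)) = 0
(76.61 + 1279.1 + 80.18) T = 76.61*160 + 1279.1*(-14.5) + 80.18*(-14.5)
T = -7451.4 / 1435.9 = -5.19 °C

T_f ≈ -5.2 °C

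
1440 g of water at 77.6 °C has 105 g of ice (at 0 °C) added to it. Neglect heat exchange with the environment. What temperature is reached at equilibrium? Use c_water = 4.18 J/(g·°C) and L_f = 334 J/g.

Conservation of energy gives ΣQ = 0:
melt ice: 105×334 = 35070; meltwater 0→T: 105×4.18×T = 438.9 T; water cools: 1440×4.18×(T − 77.6) = 6019.2(T − 77.6)
6458.1 T = 467090 − 35070 = 432020
T ≈ 66.90 °C. Since T > 0 °C, the all-ice-melts assumption holds.

T_f ≈ 66.9 °C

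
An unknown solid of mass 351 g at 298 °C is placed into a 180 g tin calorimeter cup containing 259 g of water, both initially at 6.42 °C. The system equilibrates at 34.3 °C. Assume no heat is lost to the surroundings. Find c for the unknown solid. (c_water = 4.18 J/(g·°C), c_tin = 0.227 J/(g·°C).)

c ≈ 0.338 J/(g·°C)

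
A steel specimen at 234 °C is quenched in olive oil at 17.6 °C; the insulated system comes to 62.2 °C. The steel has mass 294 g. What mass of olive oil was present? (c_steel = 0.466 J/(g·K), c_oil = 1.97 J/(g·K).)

Let T be the final temperature. ΣQ_i = 0:
294·0.466·(62.2 − 234) + m·1.97·(62.2 − 17.6) = 0
87.86 m = 23537
m = 23537/87.86 ≈ 267.9 g

m ≈ 268 g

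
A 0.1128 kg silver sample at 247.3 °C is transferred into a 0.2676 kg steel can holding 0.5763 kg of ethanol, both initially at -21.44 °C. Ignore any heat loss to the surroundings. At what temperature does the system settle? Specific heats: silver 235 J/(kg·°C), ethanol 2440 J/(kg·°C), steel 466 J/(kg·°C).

Conservation of energy gives ΣQ = 0:
0.1128×235×(T − 247.3) + 0.5763×2440×(T − (-21.44)) + 0.2676×466×(T − (-21.44)) = 0
26.51(T − 247.3) + 1406.2(T − (-21.44)) + 124.7(T − (-21.44)) = 0
1557.4 T = -26267
T = -26267 / 1557.4 = -16.9 °C

T_f ≈ -16.9 °C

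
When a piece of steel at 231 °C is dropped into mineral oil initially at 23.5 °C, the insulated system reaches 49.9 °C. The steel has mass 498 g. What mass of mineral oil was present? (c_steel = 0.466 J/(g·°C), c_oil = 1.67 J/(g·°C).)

m ≈ 953 g

Taking heat into each body as positive, Σ m c ΔT = 0:
498·0.466·(49.9 − 231) + m·1.67·(49.9 − 23.5) = 0
44.09 m = 42028
m = 42028/44.09 ≈ 953.3 g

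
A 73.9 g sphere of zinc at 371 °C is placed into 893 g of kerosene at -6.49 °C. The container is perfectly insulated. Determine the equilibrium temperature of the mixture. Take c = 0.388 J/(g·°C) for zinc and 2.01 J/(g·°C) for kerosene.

T_f ≈ -0.6 °C

Energy conservation, ΣQ = 0:
73.9*0.388*(T − 371) + 893*2.01*(T − (-6.49)) = 0
1823.6 T = -1011.3
T = -1011.3 / 1823.6 = -0.555 °C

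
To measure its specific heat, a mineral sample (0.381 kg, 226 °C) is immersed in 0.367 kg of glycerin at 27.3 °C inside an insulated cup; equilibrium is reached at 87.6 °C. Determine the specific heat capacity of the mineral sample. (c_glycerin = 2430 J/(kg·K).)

c ≈ 1020 J/(kg·K)

Net heat exchanged in the isolated system is zero:
0.381·c·(87.6 − 226) + 0.367·2430·(87.6 − 27.3) = 0
-52.73 c = -53776
c = -53776/-52.73 ≈ 1020 J/(kg·K)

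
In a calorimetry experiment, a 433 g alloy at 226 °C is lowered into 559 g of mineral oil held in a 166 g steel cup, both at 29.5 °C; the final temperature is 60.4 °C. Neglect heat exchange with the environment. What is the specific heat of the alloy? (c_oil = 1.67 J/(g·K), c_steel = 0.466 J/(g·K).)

c ≈ 0.436 J/(g·K)

Setting the total heat transfer to zero:
433·c·(60.4 − 226) + 559·1.67·(60.4 − 29.5) + 166·0.466·(60.4 − 29.5) = 0
-71705 c = -31236
c = -31236/-71705 ≈ 0.4356 J/(g·K)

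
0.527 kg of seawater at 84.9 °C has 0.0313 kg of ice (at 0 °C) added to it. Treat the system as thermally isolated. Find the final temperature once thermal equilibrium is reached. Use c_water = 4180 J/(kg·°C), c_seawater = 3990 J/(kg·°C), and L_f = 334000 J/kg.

T_f ≈ 75.2 °C

Energy balance with sensible and latent terms:
latent heat to melt: 0.0313·334000 = 10454; warm the meltwater: 130.83 T; seawater: 2102.7(T − 84.9)
2233.6 T = 178522 − 10454 = 168068
T ≈ 75.25 °C (positive, so assuming full melt was valid).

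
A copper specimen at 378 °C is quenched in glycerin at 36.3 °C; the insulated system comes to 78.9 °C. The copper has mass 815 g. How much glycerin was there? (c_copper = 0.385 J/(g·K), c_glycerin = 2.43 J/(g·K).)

Setting the total heat transfer to zero:
815·0.385·(78.9 − 378) + m·2.43·(78.9 − 36.3) = 0
103.52 m = 93850
m = 93850/103.52 ≈ 906.6 g

m ≈ 907 g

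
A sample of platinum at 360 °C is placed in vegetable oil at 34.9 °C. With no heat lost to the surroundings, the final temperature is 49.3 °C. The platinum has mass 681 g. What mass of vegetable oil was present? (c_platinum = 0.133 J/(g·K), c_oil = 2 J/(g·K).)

m ≈ 977 g

|Q_platinum| = |Q_oil|:
681×0.133×(360 − 49.3) = m×2×(49.3 − 34.9)
28.8 m = 28141  ⇒  m ≈ 977.1 g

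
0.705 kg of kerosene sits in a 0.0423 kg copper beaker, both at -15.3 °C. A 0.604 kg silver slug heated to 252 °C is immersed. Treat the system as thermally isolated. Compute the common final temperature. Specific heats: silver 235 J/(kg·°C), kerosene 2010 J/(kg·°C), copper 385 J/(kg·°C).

T_f ≈ 8.8 °C

T_f is the heat-capacity-weighted average of the initial temperatures:
T_f = (141.94*252 + 1417*(-15.3) + 16.29*(-15.3)) / (141.94 + 1417 + 16.29)
    = 13839 / 1575.3 ≈ 8.79 °C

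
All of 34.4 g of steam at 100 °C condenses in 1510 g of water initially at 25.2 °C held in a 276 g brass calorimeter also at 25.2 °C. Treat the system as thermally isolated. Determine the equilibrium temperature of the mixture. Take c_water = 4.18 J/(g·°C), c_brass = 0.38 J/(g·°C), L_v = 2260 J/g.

T_f ≈ 38.7 °C

Taking heat into each body as positive, Σ m c ΔT = 0:
latent heat released on condensation: 34.4·2260 = 77744; condensed water 100 °C→T: 143.79(T − 100); water warms: 1510·4.18·(T − 25.2) = 6311.8(T − 25.2); brass cup: 276·0.38·(T − 25.2) = 104.88(T − 25.2)
6560.5 T = 77744 + 14379 + 161700 = 253824
T ≈ 38.69 °C, under the boiling point, so the assumption holds.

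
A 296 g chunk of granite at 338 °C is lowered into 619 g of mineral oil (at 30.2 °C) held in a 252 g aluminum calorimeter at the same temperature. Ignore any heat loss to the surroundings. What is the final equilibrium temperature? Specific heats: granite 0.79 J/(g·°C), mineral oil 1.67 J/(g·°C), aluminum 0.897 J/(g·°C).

With ΣQ=0 the equilibrium temperature is the m·c-weighted mean:
T_f = (233.84·338 + 1033.7·30.2 + 226.04·30.2) / (233.84 + 1033.7 + 226.04)
    = 117083 / 1493.6 ≈ 78.39 °C

T_f ≈ 78.4 °C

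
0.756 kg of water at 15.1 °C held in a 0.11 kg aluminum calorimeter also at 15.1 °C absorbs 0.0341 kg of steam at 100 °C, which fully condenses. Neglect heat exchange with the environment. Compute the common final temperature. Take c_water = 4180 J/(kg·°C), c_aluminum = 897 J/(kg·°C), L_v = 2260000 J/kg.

T_f ≈ 41.3 °C

Energy conservation, ΣQ = 0:
condense steam: −0.0341·2260000 = −77066; condensed water 100 °C→T: 142.54(T − 100); water warms: 0.756·4180·(T − 15.1) = 3160.1(T − 15.1); cup: 98.67(T − 15.1)
3401.3 T = 77066 + 14254 + 49207 = 140527
T ≈ 41.32 °C (< 100 °C, so full condensation is consistent).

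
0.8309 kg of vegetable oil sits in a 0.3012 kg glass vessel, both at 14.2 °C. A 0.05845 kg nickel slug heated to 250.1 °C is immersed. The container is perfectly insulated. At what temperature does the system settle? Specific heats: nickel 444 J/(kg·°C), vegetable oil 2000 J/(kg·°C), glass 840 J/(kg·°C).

T_f ≈ 17.4 °C

Let T be the final temperature. ΣQ_i = 0:
0.05845*444*(T − 250.1) + 0.8309*2000*(T − 14.2) + 0.3012*840*(T − 14.2) = 0
25.95(T − 250.1) + 1661.8(T − 14.2) + 253.01(T − 14.2) = 0
(25.95 + 1661.8 + 253.01) T = 25.95*250.1 + 1661.8*14.2 + 253.01*14.2
T = 33681/1940.8 ≈ 17.35 °C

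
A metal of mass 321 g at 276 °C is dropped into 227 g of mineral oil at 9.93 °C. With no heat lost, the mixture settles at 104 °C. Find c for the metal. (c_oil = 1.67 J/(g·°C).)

Taking heat into each body as positive, Σ m c ΔT = 0:
321·c·(104 − 276) + 227·1.67·(104 − 9.93) = 0
-55212 c = -35661
c = -35661/-55212 ≈ 0.6459 J/(g·°C)

c ≈ 0.646 J/(g·°C)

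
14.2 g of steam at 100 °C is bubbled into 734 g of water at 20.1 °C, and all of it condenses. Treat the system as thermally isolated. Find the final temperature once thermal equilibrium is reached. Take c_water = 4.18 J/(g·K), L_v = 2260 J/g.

T_f ≈ 31.9 °C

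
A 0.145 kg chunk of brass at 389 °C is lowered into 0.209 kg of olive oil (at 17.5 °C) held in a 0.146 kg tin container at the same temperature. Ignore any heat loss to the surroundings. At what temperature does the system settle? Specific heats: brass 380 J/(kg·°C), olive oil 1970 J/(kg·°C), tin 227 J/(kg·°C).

T_f ≈ 58.4 °C

T_f is the heat-capacity-weighted average of the initial temperatures:
T_f = (55.1·389 + 411.73·17.5 + 33.14·17.5) / (55.1 + 411.73 + 33.14)
    = 29219 / 499.97 ≈ 58.44 °C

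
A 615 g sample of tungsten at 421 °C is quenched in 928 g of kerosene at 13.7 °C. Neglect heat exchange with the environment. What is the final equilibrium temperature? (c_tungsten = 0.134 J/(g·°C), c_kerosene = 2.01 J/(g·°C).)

T_f = Σ m_i c_i T_i / Σ m_i c_i:
T_f = (82.41·421 + 1865.3·13.7) / (82.41 + 1865.3)
    = 60249 / 1947.7 ≈ 30.93 °C

T_f ≈ 30.9 °C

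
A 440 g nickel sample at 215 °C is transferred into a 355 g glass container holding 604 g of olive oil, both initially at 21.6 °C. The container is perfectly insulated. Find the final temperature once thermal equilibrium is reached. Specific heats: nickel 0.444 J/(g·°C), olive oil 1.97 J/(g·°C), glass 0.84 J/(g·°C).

T_f ≈ 44.0 °C

Conservation of energy gives ΣQ = 0:
440*0.444*(T − 215) + 604*1.97*(T − 21.6) + 355*0.84*(T − 21.6) = 0
195.36(T − 215) + 1189.9(T − 21.6) + 298.2(T − 21.6) = 0
1683.4 T = 74145
T = 74145 / 1683.4 = 44 °C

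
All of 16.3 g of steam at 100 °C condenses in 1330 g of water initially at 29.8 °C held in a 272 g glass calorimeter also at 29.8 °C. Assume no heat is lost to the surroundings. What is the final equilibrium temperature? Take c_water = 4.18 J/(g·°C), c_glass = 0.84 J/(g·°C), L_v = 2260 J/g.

Setting the total heat transfer to zero:
condense steam: −16.3×2260 = −36838; condensed water 100 °C→T: 68.13(T − 100); water warms: 1330×4.18×(T − 29.8) = 5559.4(T − 29.8); glass cup: 272×0.84×(T − 29.8) = 228.48(T − 29.8)
5856 T = 36838 + 6813.4 + 172479 = 216130
T ≈ 36.91 °C (< 100 °C, so full condensation is consistent).

T_f ≈ 36.9 °C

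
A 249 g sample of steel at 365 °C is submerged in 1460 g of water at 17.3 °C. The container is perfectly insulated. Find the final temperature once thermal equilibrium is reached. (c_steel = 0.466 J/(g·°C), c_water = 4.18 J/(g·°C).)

T_f = Σ m_i c_i T_i / Σ m_i c_i:
T_f = (116.03×365 + 6102.8×17.3) / (116.03 + 6102.8)
    = 147931 / 6218.8 ≈ 23.79 °C

T_f ≈ 23.8 °C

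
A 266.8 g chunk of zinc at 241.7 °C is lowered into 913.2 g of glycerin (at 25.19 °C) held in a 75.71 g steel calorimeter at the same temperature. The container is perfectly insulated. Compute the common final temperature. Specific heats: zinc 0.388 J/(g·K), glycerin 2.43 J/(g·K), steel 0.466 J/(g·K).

Conservation of energy gives ΣQ = 0:
266.8·0.388·(T − 241.7) + 913.2·2.43·(T − 25.19) + 75.71·0.466·(T − 25.19) = 0
2357.9 T = 81808
T = 81808 / 2357.9 = 34.7 °C

T_f ≈ 34.7 °C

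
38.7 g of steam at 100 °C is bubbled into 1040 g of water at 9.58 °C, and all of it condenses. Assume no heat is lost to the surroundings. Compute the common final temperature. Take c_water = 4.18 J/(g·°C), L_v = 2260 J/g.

T_f ≈ 32.2 °C

Energy conservation, ΣQ = 0:
condense steam: −38.7×2260 = −87462
  condensed water 100 °C→T: 161.77(T − 100)
  original water: 4347.2(T − 9.58)
4509 T = 87462 + 16177 + 41646 = 145285
T ≈ 32.22 °C — below 100 °C, confirming all the steam condensed.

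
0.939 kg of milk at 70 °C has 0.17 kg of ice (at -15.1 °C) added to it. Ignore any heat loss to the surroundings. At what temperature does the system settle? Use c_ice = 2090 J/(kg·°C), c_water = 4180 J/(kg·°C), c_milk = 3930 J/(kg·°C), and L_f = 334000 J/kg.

T_f ≈ 44.6 °C

Let T be the final temperature. ΣQ_i = 0:
ice -15.1→0 °C: 0.17·2090·15.1 = 5365; melt ice: 0.17·334000 = 56780; meltwater 0→T: 0.17·4180·T = 710.6 T; milk cools: 0.939·3930·(T − 70) = 3690.3(T − 70)
4400.9 T = 258319 − 62145 = 196174
T ≈ 44.58 °C — above 0 °C, consistent with complete melting.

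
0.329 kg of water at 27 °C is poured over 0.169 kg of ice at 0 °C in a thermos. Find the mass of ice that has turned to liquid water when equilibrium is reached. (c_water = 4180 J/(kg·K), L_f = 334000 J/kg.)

m_melted ≈ 0.111 kg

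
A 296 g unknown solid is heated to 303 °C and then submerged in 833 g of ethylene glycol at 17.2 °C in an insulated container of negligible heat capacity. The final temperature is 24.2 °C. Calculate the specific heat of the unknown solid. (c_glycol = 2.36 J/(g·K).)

c ≈ 0.167 J/(g·K)

Heat lost by the unknown solid = heat gained by the glycol:
296×c×(303 − 24.2) = 833×2.36×(24.2 − 17.2)
82525 c = 13761  ⇒  c ≈ 0.1668 J/(g·K)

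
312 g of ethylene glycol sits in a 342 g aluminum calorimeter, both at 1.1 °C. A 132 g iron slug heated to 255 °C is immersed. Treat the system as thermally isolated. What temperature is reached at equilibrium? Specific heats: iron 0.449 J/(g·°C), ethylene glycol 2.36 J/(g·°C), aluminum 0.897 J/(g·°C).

T_f ≈ 14.8 °C

Heat gained plus heat lost sum to zero:
132*0.449*(T − 255) + 312*2.36*(T − 1.1) + 342*0.897*(T − 1.1) = 0
59.27(T − 255) + 736.32(T − 1.1) + 306.77(T − 1.1) = 0
(59.27 + 736.32 + 306.77) T = 59.27*255 + 736.32*1.1 + 306.77*1.1
T = 16261/1102.4 ≈ 14.75 °C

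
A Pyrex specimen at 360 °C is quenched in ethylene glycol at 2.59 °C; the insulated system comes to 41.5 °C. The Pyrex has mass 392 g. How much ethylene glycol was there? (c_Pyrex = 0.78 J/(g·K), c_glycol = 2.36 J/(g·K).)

m ≈ 1060 g

Let T be the final temperature. ΣQ_i = 0:
392·0.78·(41.5 − 360) + m·2.36·(41.5 − 2.59) = 0
91.83 m = 97385
m = 97385/91.83 ≈ 1061 g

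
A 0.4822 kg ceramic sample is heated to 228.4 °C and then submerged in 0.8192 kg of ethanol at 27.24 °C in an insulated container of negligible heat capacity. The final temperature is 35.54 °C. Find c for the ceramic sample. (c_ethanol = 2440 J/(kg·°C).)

m_s c (T_s − T_f) = m_ethanol c_ethanol (T_f − T_0):
0.4822×c×(228.4 − 35.54) = 0.8192×2440×(35.54 − 27.24)
93 c = 16590  ⇒  c ≈ 178.4 J/(kg·°C)

c ≈ 178 J/(kg·°C)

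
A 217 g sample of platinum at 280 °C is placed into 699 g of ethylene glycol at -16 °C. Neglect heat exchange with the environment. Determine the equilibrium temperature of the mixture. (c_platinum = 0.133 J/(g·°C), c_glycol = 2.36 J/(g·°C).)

Conservation of energy gives ΣQ = 0:
217·0.133·(T − 280) + 699·2.36·(T − (-16)) = 0
1678.5 T = -18313
T ≈ -10.91 °C

T_f ≈ -10.9 °C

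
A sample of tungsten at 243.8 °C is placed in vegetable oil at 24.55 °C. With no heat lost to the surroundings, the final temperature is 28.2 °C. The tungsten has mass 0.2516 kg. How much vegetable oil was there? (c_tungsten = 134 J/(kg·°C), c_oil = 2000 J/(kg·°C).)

Heat lost by the tungsten = heat gained by the oil:
0.2516×134×(243.8 − 28.2) = m×2000×(28.2 − 24.55)
7300 m = 7268.8  ⇒  m ≈ 0.9957 kg

m ≈ 0.996 kg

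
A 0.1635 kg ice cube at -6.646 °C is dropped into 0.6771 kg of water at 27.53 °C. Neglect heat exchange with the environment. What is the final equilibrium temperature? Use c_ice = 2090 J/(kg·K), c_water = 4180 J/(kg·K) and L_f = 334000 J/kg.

Taking heat into each body as positive, Σ m c ΔT = 0:
warm ice to 0 °C: 0.1635·2090·(0 − (-6.646)) = 2271; latent heat to melt: 0.1635·334000 = 54609; warm the meltwater: 683.43 T; water: 2830.3(T − 27.53)
3513.7 T = 77918 − 56880 = 21038
T ≈ 5.99 °C (positive, so assuming full melt was valid).

T_f ≈ 6.0 °C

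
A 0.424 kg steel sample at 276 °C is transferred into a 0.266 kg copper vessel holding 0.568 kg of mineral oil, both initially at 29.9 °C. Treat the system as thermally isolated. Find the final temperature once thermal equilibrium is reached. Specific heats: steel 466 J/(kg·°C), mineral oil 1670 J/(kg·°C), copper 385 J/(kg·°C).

Energy conservation, ΣQ = 0:
0.424*466*(T − 276) + 0.568*1670*(T − 29.9) + 0.266*385*(T − 29.9) = 0
197.58(T − 276) + 948.56(T − 29.9) + 102.41(T − 29.9) = 0
(197.58 + 948.56 + 102.41) T = 197.58*276 + 948.56*29.9 + 102.41*29.9
T = 85957/1248.6 ≈ 68.85 °C

T_f ≈ 68.8 °C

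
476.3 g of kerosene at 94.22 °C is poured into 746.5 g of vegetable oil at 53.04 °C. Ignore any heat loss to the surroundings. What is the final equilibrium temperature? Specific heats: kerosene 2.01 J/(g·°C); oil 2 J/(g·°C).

Let T be the final temperature. ΣQ_i = 0:
476.3·2.01·(T − 94.22) + 746.5·2·(T − 53.04) = 0
957.36(T − 94.22) + 1493(T − 53.04) = 0
(957.36 + 1493) T = 957.36·94.22 + 1493·53.04
T ≈ 69.13 °C

T_f ≈ 69.1 °C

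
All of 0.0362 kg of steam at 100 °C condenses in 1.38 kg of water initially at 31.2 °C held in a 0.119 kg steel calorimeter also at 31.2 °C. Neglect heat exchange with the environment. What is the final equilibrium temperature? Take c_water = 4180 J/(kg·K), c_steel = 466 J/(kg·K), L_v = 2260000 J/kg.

Taking heat into each body as positive, Σ m c ΔT = 0:
steam→water at 100 °C releases m L_v = 0.0362×2260000 = 81812; condensed water 100 °C→T: 151.32(T − 100); original water: 5768.4(T − 31.2); cup: 55.45(T − 31.2)
5975.2 T = 81812 + 15132 + 181704 = 278648
T ≈ 46.63 °C (< 100 °C, so full condensation is consistent).

T_f ≈ 46.6 °C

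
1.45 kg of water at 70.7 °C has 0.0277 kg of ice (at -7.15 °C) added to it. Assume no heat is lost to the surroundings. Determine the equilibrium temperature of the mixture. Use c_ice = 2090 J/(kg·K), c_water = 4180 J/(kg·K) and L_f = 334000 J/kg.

Energy balance with sensible and latent terms:
ice -7.15→0 °C: 0.0277·2090·7.15 = 413.93
  latent heat to melt: 0.0277·334000 = 9251.8
  meltwater 0→T: 0.0277·4180·T = 115.79 T
  water: 6061(T − 70.7)
6176.8 T = 428513 − 9665.7 = 418847
T ≈ 67.81 °C — above 0 °C, consistent with complete melting.

T_f ≈ 67.8 °C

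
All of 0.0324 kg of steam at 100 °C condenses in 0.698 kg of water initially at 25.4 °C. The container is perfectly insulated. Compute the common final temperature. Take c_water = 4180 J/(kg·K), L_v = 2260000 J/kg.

T_f ≈ 52.7 °C

Setting the total heat transfer to zero:
condense steam: −0.0324×2260000 = −73224
  condensed water 100 °C→T: 135.43(T − 100)
  water warms: 0.698×4180×(T − 25.4) = 2917.6(T − 25.4)
3053.1 T = 73224 + 13543 + 74108 = 160875
T ≈ 52.69 °C — below 100 °C, confirming all the steam condensed.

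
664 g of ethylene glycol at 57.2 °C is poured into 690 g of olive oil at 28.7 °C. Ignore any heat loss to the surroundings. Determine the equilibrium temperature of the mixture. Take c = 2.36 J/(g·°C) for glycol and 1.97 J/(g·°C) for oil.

|Q_glycol| = |Q_oil|:
664*2.36*(57.2 − T) = 690*1.97*(T − 28.7)
1567(57.2 − T) = 1359.3(T − 28.7)
2926.3 T = 128647  ⇒  T ≈ 43.96 °C

T_f ≈ 44.0 °C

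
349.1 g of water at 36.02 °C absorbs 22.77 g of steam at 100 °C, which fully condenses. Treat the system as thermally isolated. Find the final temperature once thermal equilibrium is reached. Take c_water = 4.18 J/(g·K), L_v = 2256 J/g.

Setting the total heat transfer to zero:
latent heat released on condensation: 22.77×2256 = 51369
  condensate cools 100→T: 22.77×4.18×(T − 100) = 95.18(T − 100)
  original water: 1459.2(T − 36.02)
1554.4 T = 51369 + 9517.9 + 52562 = 113449
T ≈ 72.98 °C — below 100 °C, confirming all the steam condensed.

T_f ≈ 73.0 °C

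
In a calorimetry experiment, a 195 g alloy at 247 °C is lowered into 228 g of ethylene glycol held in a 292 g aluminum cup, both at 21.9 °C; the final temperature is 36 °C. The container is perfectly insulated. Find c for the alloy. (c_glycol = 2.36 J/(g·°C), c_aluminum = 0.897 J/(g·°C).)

Net heat exchanged in the isolated system is zero:
195·c·(36 − 247) + 228·2.36·(36 − 21.9) + 292·0.897·(36 − 21.9) = 0
-41145 c = -11280
c = -11280/-41145 ≈ 0.2742 J/(g·°C)

c ≈ 0.274 J/(g·°C)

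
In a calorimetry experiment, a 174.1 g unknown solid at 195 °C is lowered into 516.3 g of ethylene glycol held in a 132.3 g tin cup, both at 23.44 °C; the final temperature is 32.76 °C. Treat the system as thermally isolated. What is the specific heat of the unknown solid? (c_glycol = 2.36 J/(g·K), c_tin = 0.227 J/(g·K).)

Let T be the final temperature. ΣQ_i = 0:
174.1·c·(32.76 − 195) + 516.3·2.36·(32.76 − 23.44) + 132.3·0.227·(32.76 − 23.44) = 0
-28246 c = -11636
c = -11636/-28246 ≈ 0.412 J/(g·K)

c ≈ 0.412 J/(g·K)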